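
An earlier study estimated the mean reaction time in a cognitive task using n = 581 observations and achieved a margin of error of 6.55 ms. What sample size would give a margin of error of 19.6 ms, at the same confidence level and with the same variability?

65

Margin of error scales as 1/√n, so n₂ = n₁·(E₁/E₂)².
n₂ = 581 × (6.55/19.6)² = 581 × 0.1117 = 64.90
Round up: n₂ = 65.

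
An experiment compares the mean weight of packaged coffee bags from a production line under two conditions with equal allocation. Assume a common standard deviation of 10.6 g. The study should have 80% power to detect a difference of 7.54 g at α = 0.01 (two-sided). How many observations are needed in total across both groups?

94 total

For two equal groups, n per group = 2·((z_{α/2} + z_β)·σ/δ)².
z_{α/2} = 2.576; z_β = 0.842 (power 80%).
n = 2 × (3.418 × 10.6 / 7.54)² = 2 × 23.09 = 46.18
Round up: n = 47 per group.
Total across both groups: 2 × 47 = 94.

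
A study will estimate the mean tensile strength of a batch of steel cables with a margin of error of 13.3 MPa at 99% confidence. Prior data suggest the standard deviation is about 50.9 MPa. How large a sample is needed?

For a mean, the margin of error is E = z·σ/√n, so n = (zσ/E)².
At 99% confidence, z = 2.576.
n = (2.576 × 50.9 / 13.3)² = 97.19
Round up: n = 98.

98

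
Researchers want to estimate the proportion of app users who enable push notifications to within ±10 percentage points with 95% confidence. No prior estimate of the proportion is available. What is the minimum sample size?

For a proportion with margin E = 0.1 at 95% confidence, z = 1.960.
With no prior estimate, use p = 0.5, which maximizes p(1−p) at 0.25.
n = 0.25 × (z/E)² = 0.25 × (1.960/0.1)² = 96.04
Round up: n = 97.

97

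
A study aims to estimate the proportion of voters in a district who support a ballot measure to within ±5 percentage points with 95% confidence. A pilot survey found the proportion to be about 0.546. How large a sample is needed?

For a proportion with margin E = 0.05 at 95% confidence, z = 1.960.
n = p̂(1−p̂)(z/E)² = 0.546 × 0.454 × (1.960/0.05)² = 380.91
Round up: n = 381.

381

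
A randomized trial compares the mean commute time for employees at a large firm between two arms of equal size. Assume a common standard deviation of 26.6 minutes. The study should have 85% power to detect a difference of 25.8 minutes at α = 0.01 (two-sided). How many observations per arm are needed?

28 per group

For two equal groups, n per group = 2·((z_{α/2} + z_β)·σ/δ)².
z_{α/2} = 2.576; z_β = 1.036 (power 85%).
n = 2 × (3.612 × 26.6 / 25.8)² = 2 × 13.87 = 27.74
Round up: n = 28 per group.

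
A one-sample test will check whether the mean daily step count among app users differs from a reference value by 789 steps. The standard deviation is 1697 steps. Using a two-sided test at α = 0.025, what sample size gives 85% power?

For a one-sample z-test, n = ((z_{α/2} + z_β)·σ/δ)².
z_{α/2} = 2.241 (two-sided α = 0.025); z_β = 1.036 (power 85% → β = 0.15).
n = (3.277 × 1697 / 789)² = 49.68
Round up: n = 50.

n = 50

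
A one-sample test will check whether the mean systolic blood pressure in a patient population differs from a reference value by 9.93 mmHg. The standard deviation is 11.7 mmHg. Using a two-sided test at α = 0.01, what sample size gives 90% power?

n = 21

For a one-sample z-test, n = ((z_{α/2} + z_β)·σ/δ)².
z_{α/2} = 2.576 (two-sided α = 0.01); z_β = 1.282 (power 90% → β = 0.1).
n = (3.858 × 11.7 / 9.93)² = 20.66
Round up: n = 21.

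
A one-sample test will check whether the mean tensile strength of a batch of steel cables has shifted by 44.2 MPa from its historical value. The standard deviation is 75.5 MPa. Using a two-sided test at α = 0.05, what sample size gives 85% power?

For a one-sample z-test, n = ((z_{α/2} + z_β)·σ/δ)².
z_{α/2} = 1.960 (two-sided α = 0.05); z_β = 1.036 (power 85% → β = 0.15).
n = (2.996 × 75.5 / 44.2)² = 26.19
Round up: n = 27.

n = 27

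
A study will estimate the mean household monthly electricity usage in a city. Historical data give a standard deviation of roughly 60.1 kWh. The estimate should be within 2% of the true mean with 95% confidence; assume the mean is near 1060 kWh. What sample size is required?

n = 31

For a mean, the margin of error is E = z·σ/√n, so n = (zσ/E)².
At 95% confidence, z = 1.960.
E = 2% of 1060 = 21.2 kWh.
n = (1.960 × 60.1 / 21.2)² = 30.87
Round up: n = 31.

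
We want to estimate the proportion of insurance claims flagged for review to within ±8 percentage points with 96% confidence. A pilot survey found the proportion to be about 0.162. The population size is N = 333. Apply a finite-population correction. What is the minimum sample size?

For a proportion with margin E = 0.08 at 96% confidence, z = 2.054.
n = p̂(1−p̂)(z/E)² = 0.162 × 0.838 × (2.054/0.08)² = 89.49 — call this n₀.
Finite-population correction with N = 333: n = n₀ / (1 + (n₀−1)/N) = 89.49 / 1.266 = 70.69
Round up: n = 71.

n = 71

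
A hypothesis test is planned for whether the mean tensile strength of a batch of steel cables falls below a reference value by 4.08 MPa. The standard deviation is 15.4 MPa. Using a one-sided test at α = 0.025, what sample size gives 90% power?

150

For a one-sample z-test, n = ((z_α + z_β)·σ/δ)².
z_α = 1.960 (one-sided α = 0.025); z_β = 1.282 (power 90% → β = 0.1).
n = (3.242 × 15.4 / 4.08)² = 149.74
Round up: n = 150.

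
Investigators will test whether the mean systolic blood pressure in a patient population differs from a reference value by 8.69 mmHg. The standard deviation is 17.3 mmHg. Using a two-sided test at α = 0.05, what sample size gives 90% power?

For a one-sample z-test, n = ((z_{α/2} + z_β)·σ/δ)².
z_{α/2} = 1.960 (two-sided α = 0.05); z_β = 1.282 (power 90% → β = 0.1).
n = (3.242 × 17.3 / 8.69)² = 41.66
Round up: n = 42.

n = 42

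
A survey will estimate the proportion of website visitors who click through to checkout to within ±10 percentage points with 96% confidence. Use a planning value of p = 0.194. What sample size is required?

66

For a proportion with margin E = 0.1 at 96% confidence, z = 2.054.
n = p̂(1−p̂)(z/E)² = 0.194 × 0.806 × (2.054/0.1)² = 65.97
Round up: n = 66.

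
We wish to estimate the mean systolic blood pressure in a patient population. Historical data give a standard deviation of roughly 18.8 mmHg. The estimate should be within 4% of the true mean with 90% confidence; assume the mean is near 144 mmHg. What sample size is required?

29

For a mean, the margin of error is E = z·σ/√n, so n = (zσ/E)².
At 90% confidence, z = 1.645.
E = 4% of 144 = 5.76 mmHg.
n = (1.645 × 18.8 / 5.76)² = 28.83
Round up: n = 29.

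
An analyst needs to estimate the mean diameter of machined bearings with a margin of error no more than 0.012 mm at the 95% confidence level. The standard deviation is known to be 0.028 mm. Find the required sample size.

21

For a mean, the margin of error is E = z·σ/√n, so n = (zσ/E)².
At 95% confidence, z = 1.960.
n = (1.960 × 0.028 / 0.012)² = 20.92
Round up: n = 21.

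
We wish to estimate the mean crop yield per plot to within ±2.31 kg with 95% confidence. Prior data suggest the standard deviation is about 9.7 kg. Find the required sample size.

68

For a mean, the margin of error is E = z·σ/√n, so n = (zσ/E)².
At 95% confidence, z = 1.960.
n = (1.960 × 9.7 / 2.31)² = 67.74
Round up: n = 68.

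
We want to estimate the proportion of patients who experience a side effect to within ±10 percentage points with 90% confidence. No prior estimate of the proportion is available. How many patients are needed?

68

For a proportion with margin E = 0.1 at 90% confidence, z = 1.645.
With no prior estimate, use p = 0.5, which maximizes p(1−p) at 0.25.
n = 0.25 × (z/E)² = 0.25 × (1.645/0.1)² = 67.65
Round up: n = 68.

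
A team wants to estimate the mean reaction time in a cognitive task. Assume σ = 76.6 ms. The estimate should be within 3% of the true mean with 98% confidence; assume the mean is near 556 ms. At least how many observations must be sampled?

For a mean, the margin of error is E = z·σ/√n, so n = (zσ/E)².
At 98% confidence, z = 2.326.
E = 3% of 556 = 16.68 ms.
n = (2.326 × 76.6 / 16.68)² = 114.10
Round up: n = 115.

115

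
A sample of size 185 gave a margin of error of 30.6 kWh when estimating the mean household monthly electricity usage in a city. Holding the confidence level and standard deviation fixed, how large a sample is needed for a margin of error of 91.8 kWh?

Margin of error scales as 1/√n, so n₂ = n₁·(E₁/E₂)².
n₂ = 185 × (30.6/91.8)² = 185 × 0.1111 = 20.55
Round up: n₂ = 21.

21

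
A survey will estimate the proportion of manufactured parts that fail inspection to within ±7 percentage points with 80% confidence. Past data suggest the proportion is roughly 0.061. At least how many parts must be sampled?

For a proportion with margin E = 0.07 at 80% confidence, z = 1.282.
n = p̂(1−p̂)(z/E)² = 0.061 × 0.939 × (1.282/0.07)² = 19.21
Round up: n = 20.

20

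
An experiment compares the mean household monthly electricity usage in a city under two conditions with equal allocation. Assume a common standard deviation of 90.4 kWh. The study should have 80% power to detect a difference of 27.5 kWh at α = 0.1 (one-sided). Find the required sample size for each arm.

98 per group

For two equal groups, n per group = 2·((z_α + z_β)·σ/δ)².
z_α = 1.282; z_β = 0.842 (power 80%).
n = 2 × (2.124 × 90.4 / 27.5)² = 2 × 48.75 = 97.50
Round up: n = 98 per group.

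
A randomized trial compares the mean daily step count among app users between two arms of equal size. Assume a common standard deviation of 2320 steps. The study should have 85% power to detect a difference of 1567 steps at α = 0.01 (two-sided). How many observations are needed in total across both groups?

116 total

For two equal groups, n per group = 2·((z_{α/2} + z_β)·σ/δ)².
z_{α/2} = 2.576; z_β = 1.036 (power 85%).
n = 2 × (3.612 × 2320 / 1567)² = 2 × 28.60 = 57.20
Round up: n = 58 per group.
Total across both groups: 2 × 58 = 116.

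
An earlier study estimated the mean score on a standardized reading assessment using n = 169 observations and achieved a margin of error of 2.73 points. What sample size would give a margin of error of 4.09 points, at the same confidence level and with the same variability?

76

Margin of error scales as 1/√n, so n₂ = n₁·(E₁/E₂)².
n₂ = 169 × (2.73/4.09)² = 169 × 0.4455 = 75.29
Round up: n₂ = 76.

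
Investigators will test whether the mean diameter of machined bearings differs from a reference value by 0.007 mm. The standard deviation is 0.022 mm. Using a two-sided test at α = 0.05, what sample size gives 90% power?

For a one-sample z-test, n = ((z_{α/2} + z_β)·σ/δ)².
z_{α/2} = 1.960 (two-sided α = 0.05); z_β = 1.282 (power 90% → β = 0.1).
n = (3.242 × 0.022 / 0.007)² = 103.82
Round up: n = 104.

n = 104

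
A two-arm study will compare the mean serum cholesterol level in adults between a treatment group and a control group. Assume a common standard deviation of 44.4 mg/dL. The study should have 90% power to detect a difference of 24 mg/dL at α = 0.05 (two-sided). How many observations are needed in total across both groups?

144 total

For two equal groups, n per group = 2·((z_{α/2} + z_β)·σ/δ)².
z_{α/2} = 1.960; z_β = 1.282 (power 90%).
n = 2 × (3.242 × 44.4 / 24)² = 2 × 35.97 = 71.94
Round up: n = 72 per group.
Total across both groups: 2 × 72 = 144.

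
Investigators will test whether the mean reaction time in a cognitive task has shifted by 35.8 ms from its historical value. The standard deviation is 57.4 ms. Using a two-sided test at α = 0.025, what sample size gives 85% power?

n = 28

For a one-sample z-test, n = ((z_{α/2} + z_β)·σ/δ)².
z_{α/2} = 2.241 (two-sided α = 0.025); z_β = 1.036 (power 85% → β = 0.15).
n = (3.277 × 57.4 / 35.8)² = 27.61
Round up: n = 28.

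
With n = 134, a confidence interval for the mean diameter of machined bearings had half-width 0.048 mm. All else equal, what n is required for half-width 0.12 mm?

Margin of error scales as 1/√n, so n₂ = n₁·(E₁/E₂)².
n₂ = 134 × (0.048/0.12)² = 134 × 0.16 = 21.44
Round up: n₂ = 22.

n = 22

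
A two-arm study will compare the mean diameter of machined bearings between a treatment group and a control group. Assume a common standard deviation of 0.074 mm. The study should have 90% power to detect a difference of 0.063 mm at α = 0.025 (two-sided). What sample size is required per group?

35 per group

For two equal groups, n per group = 2·((z_{α/2} + z_β)·σ/δ)².
z_{α/2} = 2.241; z_β = 1.282 (power 90%).
n = 2 × (3.523 × 0.074 / 0.063)² = 2 × 17.12 = 34.24
Round up: n = 35 per group.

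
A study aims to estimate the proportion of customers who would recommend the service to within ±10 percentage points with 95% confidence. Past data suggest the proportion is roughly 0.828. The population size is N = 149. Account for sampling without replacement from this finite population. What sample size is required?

For a proportion with margin E = 0.1 at 95% confidence, z = 1.960.
n = p̂(1−p̂)(z/E)² = 0.828 × 0.172 × (1.960/0.1)² = 54.71 — call this n₀.
Finite-population correction with N = 149: n = n₀ / (1 + (n₀−1)/N) = 54.71 / 1.36 = 40.23
Round up: n = 41.

41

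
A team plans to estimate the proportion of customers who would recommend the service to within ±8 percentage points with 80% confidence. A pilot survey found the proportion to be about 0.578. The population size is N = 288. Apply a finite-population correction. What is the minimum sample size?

52

For a proportion with margin E = 0.08 at 80% confidence, z = 1.282.
n = p̂(1−p̂)(z/E)² = 0.578 × 0.422 × (1.282/0.08)² = 62.64 — call this n₀.
Finite-population correction with N = 288: n = n₀ / (1 + (n₀−1)/N) = 62.64 / 1.214 = 51.60
Round up: n = 52.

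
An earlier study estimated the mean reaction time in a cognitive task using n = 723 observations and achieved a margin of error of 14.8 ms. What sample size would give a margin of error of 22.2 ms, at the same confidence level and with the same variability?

322

Margin of error scales as 1/√n, so n₂ = n₁·(E₁/E₂)².
n₂ = 723 × (14.8/22.2)² = 723 × 0.4444 = 321.30
Round up: n₂ = 322.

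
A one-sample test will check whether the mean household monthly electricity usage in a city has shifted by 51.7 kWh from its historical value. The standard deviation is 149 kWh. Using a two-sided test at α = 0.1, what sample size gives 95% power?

90

For a one-sample z-test, n = ((z_{α/2} + z_β)·σ/δ)².
z_{α/2} = 1.645 (two-sided α = 0.1); z_β = 1.645 (power 95% → β = 0.05).
n = (3.290 × 149 / 51.7)² = 89.90
Round up: n = 90.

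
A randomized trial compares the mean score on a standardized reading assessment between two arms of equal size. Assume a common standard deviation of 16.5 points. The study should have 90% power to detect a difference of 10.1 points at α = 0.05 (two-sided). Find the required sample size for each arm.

57 per group

For two equal groups, n per group = 2·((z_{α/2} + z_β)·σ/δ)².
z_{α/2} = 1.960; z_β = 1.282 (power 90%).
n = 2 × (3.242 × 16.5 / 10.1)² = 2 × 28.05 = 56.10
Round up: n = 57 per group.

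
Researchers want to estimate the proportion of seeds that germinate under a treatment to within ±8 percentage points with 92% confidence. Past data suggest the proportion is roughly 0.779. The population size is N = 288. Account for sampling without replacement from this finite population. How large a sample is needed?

n = 65

For a proportion with margin E = 0.08 at 92% confidence, z = 1.751.
n = p̂(1−p̂)(z/E)² = 0.779 × 0.221 × (1.751/0.08)² = 82.47 — call this n₀.
Finite-population correction with N = 288: n = n₀ / (1 + (n₀−1)/N) = 82.47 / 1.283 = 64.28
Round up: n = 65.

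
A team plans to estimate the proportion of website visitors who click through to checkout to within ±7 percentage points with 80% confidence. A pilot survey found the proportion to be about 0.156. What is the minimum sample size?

45

For a proportion with margin E = 0.07 at 80% confidence, z = 1.282.
n = p̂(1−p̂)(z/E)² = 0.156 × 0.844 × (1.282/0.07)² = 44.16
Round up: n = 45.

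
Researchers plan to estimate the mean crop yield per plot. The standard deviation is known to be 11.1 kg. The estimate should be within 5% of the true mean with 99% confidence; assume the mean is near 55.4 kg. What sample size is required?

107

For a mean, the margin of error is E = z·σ/√n, so n = (zσ/E)².
At 99% confidence, z = 2.576.
E = 5% of 55.4 = 2.77 kg.
n = (2.576 × 11.1 / 2.77)² = 106.56
Round up: n = 107.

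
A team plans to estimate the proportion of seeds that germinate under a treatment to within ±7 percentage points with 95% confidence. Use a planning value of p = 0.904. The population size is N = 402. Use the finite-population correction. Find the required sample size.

59

For a proportion with margin E = 0.07 at 95% confidence, z = 1.960.
n = p̂(1−p̂)(z/E)² = 0.904 × 0.096 × (1.960/0.07)² = 68.04 — call this n₀.
Finite-population correction with N = 402: n = n₀ / (1 + (n₀−1)/N) = 68.04 / 1.167 = 58.30
Round up: n = 59.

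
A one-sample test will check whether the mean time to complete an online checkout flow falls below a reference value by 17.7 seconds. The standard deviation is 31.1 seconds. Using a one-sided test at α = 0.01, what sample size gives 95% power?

For a one-sample z-test, n = ((z_α + z_β)·σ/δ)².
z_α = 2.326 (one-sided α = 0.01); z_β = 1.645 (power 95% → β = 0.05).
n = (3.971 × 31.1 / 17.7)² = 48.68
Round up: n = 49.

n = 49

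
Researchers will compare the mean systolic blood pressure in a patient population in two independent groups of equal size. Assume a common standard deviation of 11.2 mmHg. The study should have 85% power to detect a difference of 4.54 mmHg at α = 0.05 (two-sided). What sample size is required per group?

110 per group

For two equal groups, n per group = 2·((z_{α/2} + z_β)·σ/δ)².
z_{α/2} = 1.960; z_β = 1.036 (power 85%).
n = 2 × (2.996 × 11.2 / 4.54)² = 2 × 54.63 = 109.26
Round up: n = 110 per group.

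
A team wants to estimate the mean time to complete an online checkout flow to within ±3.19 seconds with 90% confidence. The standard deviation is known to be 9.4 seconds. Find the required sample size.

For a mean, the margin of error is E = z·σ/√n, so n = (zσ/E)².
At 90% confidence, z = 1.645.
n = (1.645 × 9.4 / 3.19)² = 23.50
Round up: n = 24.

n = 24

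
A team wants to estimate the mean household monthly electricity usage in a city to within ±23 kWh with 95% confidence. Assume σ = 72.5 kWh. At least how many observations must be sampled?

n = 39

For a mean, the margin of error is E = z·σ/√n, so n = (zσ/E)².
At 95% confidence, z = 1.960.
n = (1.960 × 72.5 / 23)² = 38.17
Round up: n = 39.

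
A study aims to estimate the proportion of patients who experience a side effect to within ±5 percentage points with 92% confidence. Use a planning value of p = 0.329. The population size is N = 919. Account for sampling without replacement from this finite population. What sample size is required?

210

For a proportion with margin E = 0.05 at 92% confidence, z = 1.751.
n = p̂(1−p̂)(z/E)² = 0.329 × 0.671 × (1.751/0.05)² = 270.74 — call this n₀.
Finite-population correction with N = 919: n = n₀ / (1 + (n₀−1)/N) = 270.74 / 1.294 = 209.23
Round up: n = 210.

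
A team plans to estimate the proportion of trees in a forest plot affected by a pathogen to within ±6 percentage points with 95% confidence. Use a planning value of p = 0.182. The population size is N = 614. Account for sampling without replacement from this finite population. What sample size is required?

For a proportion with margin E = 0.06 at 95% confidence, z = 1.960.
n = p̂(1−p̂)(z/E)² = 0.182 × 0.818 × (1.960/0.06)² = 158.87 — call this n₀.
Finite-population correction with N = 614: n = n₀ / (1 + (n₀−1)/N) = 158.87 / 1.257 = 126.39
Round up: n = 127.

127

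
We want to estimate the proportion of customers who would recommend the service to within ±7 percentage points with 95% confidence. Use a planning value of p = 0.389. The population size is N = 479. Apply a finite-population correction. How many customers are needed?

n = 135

For a proportion with margin E = 0.07 at 95% confidence, z = 1.960.
n = p̂(1−p̂)(z/E)² = 0.389 × 0.611 × (1.960/0.07)² = 186.34 — call this n₀.
Finite-population correction with N = 479: n = n₀ / (1 + (n₀−1)/N) = 186.34 / 1.387 = 134.35
Round up: n = 135.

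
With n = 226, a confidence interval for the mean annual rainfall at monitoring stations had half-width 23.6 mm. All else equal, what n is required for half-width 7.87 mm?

Margin of error scales as 1/√n, so n₂ = n₁·(E₁/E₂)².
n₂ = 226 × (23.6/7.87)² = 226 × 8.992 = 2032.19
Round up: n₂ = 2033.

2033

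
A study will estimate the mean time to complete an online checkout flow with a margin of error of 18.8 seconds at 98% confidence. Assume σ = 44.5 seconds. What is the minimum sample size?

31

For a mean, the margin of error is E = z·σ/√n, so n = (zσ/E)².
At 98% confidence, z = 2.326.
n = (2.326 × 44.5 / 18.8)² = 30.31
Round up: n = 31.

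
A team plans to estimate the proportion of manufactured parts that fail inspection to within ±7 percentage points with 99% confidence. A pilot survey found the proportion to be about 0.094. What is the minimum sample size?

For a proportion with margin E = 0.07 at 99% confidence, z = 2.576.
n = p̂(1−p̂)(z/E)² = 0.094 × 0.906 × (2.576/0.07)² = 115.33
Round up: n = 116.

116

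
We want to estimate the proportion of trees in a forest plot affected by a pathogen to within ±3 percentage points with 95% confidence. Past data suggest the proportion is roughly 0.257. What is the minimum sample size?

816

For a proportion with margin E = 0.03 at 95% confidence, z = 1.960.
n = p̂(1−p̂)(z/E)² = 0.257 × 0.743 × (1.960/0.03)² = 815.06
Round up: n = 816.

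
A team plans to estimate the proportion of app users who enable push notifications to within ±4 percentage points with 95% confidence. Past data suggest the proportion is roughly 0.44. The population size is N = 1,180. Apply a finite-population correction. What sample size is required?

n = 395

For a proportion with margin E = 0.04 at 95% confidence, z = 1.960.
n = p̂(1−p̂)(z/E)² = 0.44 × 0.56 × (1.960/0.04)² = 591.61 — call this n₀.
Finite-population correction with N = 1,180: n = n₀ / (1 + (n₀−1)/N) = 591.61 / 1.501 = 394.14
Round up: n = 395.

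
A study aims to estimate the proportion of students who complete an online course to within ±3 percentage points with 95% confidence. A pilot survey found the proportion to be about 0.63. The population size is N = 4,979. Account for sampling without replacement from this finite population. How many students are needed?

For a proportion with margin E = 0.03 at 95% confidence, z = 1.960.
n = p̂(1−p̂)(z/E)² = 0.63 × 0.37 × (1.960/0.03)² = 994.97 — call this n₀.
Finite-population correction with N = 4,979: n = n₀ / (1 + (n₀−1)/N) = 994.97 / 1.2 = 829.14
Round up: n = 830.

830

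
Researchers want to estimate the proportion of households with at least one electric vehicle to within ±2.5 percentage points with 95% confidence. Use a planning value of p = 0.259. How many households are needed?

For a proportion with margin E = 0.025 at 95% confidence, z = 1.960.
n = p̂(1−p̂)(z/E)² = 0.259 × 0.741 × (1.960/0.025)² = 1179.64
Round up: n = 1180.

1180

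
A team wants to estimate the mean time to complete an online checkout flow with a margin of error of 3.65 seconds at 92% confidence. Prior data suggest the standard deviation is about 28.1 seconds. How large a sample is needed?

n = 182

For a mean, the margin of error is E = z·σ/√n, so n = (zσ/E)².
At 92% confidence, z = 1.751.
n = (1.751 × 28.1 / 3.65)² = 181.72
Round up: n = 182.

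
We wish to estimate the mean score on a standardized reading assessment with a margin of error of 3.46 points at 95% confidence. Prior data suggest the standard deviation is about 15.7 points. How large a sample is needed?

For a mean, the margin of error is E = z·σ/√n, so n = (zσ/E)².
At 95% confidence, z = 1.960.
n = (1.960 × 15.7 / 3.46)² = 79.10
Round up: n = 80.

80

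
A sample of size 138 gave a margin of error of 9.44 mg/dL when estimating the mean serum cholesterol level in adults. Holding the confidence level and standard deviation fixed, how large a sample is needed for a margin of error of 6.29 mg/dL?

n = 311

Margin of error scales as 1/√n, so n₂ = n₁·(E₁/E₂)².
n₂ = 138 × (9.44/6.29)² = 138 × 2.252 = 310.78
Round up: n₂ = 311.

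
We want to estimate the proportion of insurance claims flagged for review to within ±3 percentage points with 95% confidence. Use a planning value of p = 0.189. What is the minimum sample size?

655

For a proportion with margin E = 0.03 at 95% confidence, z = 1.960.
n = p̂(1−p̂)(z/E)² = 0.189 × 0.811 × (1.960/0.03)² = 654.26
Round up: n = 655.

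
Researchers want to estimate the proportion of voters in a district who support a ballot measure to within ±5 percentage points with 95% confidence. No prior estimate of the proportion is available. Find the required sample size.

n = 385

For a proportion with margin E = 0.05 at 95% confidence, z = 1.960.
With no prior estimate, use p = 0.5, which maximizes p(1−p) at 0.25.
n = 0.25 × (z/E)² = 0.25 × (1.960/0.05)² = 384.16
Round up: n = 385.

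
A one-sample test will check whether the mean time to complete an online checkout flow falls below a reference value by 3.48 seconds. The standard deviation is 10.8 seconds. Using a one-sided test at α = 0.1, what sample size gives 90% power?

n = 64

For a one-sample z-test, n = ((z_α + z_β)·σ/δ)².
z_α = 1.282 (one-sided α = 0.1); z_β = 1.282 (power 90% → β = 0.1).
n = (2.564 × 10.8 / 3.48)² = 63.32
Round up: n = 64.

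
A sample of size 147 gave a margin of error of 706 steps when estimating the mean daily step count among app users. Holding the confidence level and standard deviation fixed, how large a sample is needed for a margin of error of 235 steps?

1327

Margin of error scales as 1/√n, so n₂ = n₁·(E₁/E₂)².
n₂ = 147 × (706/235)² = 147 × 9.026 = 1326.82
Round up: n₂ = 1327.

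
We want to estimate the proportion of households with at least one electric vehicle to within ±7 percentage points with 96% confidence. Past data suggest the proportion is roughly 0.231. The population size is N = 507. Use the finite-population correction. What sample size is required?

118

For a proportion with margin E = 0.07 at 96% confidence, z = 2.054.
n = p̂(1−p̂)(z/E)² = 0.231 × 0.769 × (2.054/0.07)² = 152.95 — call this n₀.
Finite-population correction with N = 507: n = n₀ / (1 + (n₀−1)/N) = 152.95 / 1.3 = 117.65
Round up: n = 118.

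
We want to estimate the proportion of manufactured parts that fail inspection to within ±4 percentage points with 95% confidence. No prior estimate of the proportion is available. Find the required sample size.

For a proportion with margin E = 0.04 at 95% confidence, z = 1.960.
With no prior estimate, use p = 0.5, which maximizes p(1−p) at 0.25.
n = 0.25 × (z/E)² = 0.25 × (1.960/0.04)² = 600.25
Round up: n = 601.

601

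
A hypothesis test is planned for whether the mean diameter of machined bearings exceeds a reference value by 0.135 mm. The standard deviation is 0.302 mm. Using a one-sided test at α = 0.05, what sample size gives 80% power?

31

For a one-sample z-test, n = ((z_α + z_β)·σ/δ)².
z_α = 1.645 (one-sided α = 0.05); z_β = 0.842 (power 80% → β = 0.2).
n = (2.487 × 0.302 / 0.135)² = 30.95
Round up: n = 31.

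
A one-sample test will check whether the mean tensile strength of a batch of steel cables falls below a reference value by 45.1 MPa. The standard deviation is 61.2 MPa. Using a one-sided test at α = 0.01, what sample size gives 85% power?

For a one-sample z-test, n = ((z_α + z_β)·σ/δ)².
z_α = 2.326 (one-sided α = 0.01); z_β = 1.036 (power 85% → β = 0.15).
n = (3.362 × 61.2 / 45.1)² = 20.81
Round up: n = 21.

21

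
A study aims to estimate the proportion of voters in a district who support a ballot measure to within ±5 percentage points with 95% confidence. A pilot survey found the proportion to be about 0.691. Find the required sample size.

For a proportion with margin E = 0.05 at 95% confidence, z = 1.960.
n = p̂(1−p̂)(z/E)² = 0.691 × 0.309 × (1.960/0.05)² = 328.10
Round up: n = 329.

329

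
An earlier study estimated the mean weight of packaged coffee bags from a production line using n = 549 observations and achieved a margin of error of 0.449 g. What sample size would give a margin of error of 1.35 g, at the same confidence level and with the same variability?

Margin of error scales as 1/√n, so n₂ = n₁·(E₁/E₂)².
n₂ = 549 × (0.449/1.35)² = 549 × 0.1106 = 60.72
Round up: n₂ = 61.

n = 61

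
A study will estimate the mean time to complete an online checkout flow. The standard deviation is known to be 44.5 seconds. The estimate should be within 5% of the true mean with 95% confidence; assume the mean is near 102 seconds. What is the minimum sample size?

For a mean, the margin of error is E = z·σ/√n, so n = (zσ/E)².
At 95% confidence, z = 1.960.
E = 5% of 102 = 5.1 seconds.
n = (1.960 × 44.5 / 5.1)² = 292.48
Round up: n = 293.

293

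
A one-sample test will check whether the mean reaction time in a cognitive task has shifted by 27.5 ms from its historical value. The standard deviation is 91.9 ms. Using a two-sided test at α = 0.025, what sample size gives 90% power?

139

For a one-sample z-test, n = ((z_{α/2} + z_β)·σ/δ)².
z_{α/2} = 2.241 (two-sided α = 0.025); z_β = 1.282 (power 90% → β = 0.1).
n = (3.523 × 91.9 / 27.5)² = 138.61
Round up: n = 139.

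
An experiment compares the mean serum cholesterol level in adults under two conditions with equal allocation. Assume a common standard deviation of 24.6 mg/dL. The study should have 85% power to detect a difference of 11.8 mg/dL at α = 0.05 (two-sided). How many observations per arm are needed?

79 per group

For two equal groups, n per group = 2·((z_{α/2} + z_β)·σ/δ)².
z_{α/2} = 1.960; z_β = 1.036 (power 85%).
n = 2 × (2.996 × 24.6 / 11.8)² = 2 × 39.01 = 78.02
Round up: n = 79 per group.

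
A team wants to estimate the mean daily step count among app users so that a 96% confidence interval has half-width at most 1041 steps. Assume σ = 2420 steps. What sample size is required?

For a mean, the margin of error is E = z·σ/√n, so n = (zσ/E)².
At 96% confidence, z = 2.054.
n = (2.054 × 2420 / 1041)² = 22.80
Round up: n = 23.

n = 23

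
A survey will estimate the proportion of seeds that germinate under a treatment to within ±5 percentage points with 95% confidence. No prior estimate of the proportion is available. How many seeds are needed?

385

For a proportion with margin E = 0.05 at 95% confidence, z = 1.960.
With no prior estimate, use p = 0.5, which maximizes p(1−p) at 0.25.
n = 0.25 × (z/E)² = 0.25 × (1.960/0.05)² = 384.16
Round up: n = 385.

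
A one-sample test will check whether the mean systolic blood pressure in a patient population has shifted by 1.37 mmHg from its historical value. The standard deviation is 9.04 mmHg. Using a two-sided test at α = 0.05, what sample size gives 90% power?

For a one-sample z-test, n = ((z_{α/2} + z_β)·σ/δ)².
z_{α/2} = 1.960 (two-sided α = 0.05); z_β = 1.282 (power 90% → β = 0.1).
n = (3.242 × 9.04 / 1.37)² = 457.64
Round up: n = 458.

458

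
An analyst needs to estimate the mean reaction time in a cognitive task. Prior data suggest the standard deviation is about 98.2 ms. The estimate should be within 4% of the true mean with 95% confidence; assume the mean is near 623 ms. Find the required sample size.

For a mean, the margin of error is E = z·σ/√n, so n = (zσ/E)².
At 95% confidence, z = 1.960.
E = 4% of 623 = 24.92 ms.
n = (1.960 × 98.2 / 24.92)² = 59.65
Round up: n = 60.

n = 60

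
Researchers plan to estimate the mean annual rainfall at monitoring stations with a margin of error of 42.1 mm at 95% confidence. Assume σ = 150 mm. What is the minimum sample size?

For a mean, the margin of error is E = z·σ/√n, so n = (zσ/E)².
At 95% confidence, z = 1.960.
n = (1.960 × 150 / 42.1)² = 48.77
Round up: n = 49.

n = 49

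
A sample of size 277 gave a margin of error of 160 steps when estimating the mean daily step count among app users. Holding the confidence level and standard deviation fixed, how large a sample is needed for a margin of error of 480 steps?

n = 31

Margin of error scales as 1/√n, so n₂ = n₁·(E₁/E₂)².
n₂ = 277 × (160/480)² = 277 × 0.1111 = 30.77
Round up: n₂ = 31.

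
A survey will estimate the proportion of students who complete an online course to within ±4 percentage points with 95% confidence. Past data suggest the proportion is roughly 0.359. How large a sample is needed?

For a proportion with margin E = 0.04 at 95% confidence, z = 1.960.
n = p̂(1−p̂)(z/E)² = 0.359 × 0.641 × (1.960/0.04)² = 552.52
Round up: n = 553.

n = 553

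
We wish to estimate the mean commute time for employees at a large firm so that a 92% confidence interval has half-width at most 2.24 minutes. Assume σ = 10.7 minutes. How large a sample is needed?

For a mean, the margin of error is E = z·σ/√n, so n = (zσ/E)².
At 92% confidence, z = 1.751.
n = (1.751 × 10.7 / 2.24)² = 69.96
Round up: n = 70.

70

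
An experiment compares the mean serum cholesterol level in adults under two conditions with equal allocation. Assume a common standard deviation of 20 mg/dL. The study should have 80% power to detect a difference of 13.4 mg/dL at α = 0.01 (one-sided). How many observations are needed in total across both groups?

90 total

For two equal groups, n per group = 2·((z_α + z_β)·σ/δ)².
z_α = 2.326; z_β = 0.842 (power 80%).
n = 2 × (3.168 × 20 / 13.4)² = 2 × 22.36 = 44.72
Round up: n = 45 per group.
Total across both groups: 2 × 45 = 90.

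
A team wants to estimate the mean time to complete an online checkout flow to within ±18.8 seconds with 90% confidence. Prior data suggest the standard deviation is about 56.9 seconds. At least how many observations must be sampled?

For a mean, the margin of error is E = z·σ/√n, so n = (zσ/E)².
At 90% confidence, z = 1.645.
n = (1.645 × 56.9 / 18.8)² = 24.79
Round up: n = 25.

25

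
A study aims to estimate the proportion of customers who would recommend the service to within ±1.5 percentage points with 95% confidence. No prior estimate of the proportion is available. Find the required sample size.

For a proportion with margin E = 0.015 at 95% confidence, z = 1.960.
With no prior estimate, use p = 0.5, which maximizes p(1−p) at 0.25.
n = 0.25 × (z/E)² = 0.25 × (1.960/0.015)² = 4268.44
Round up: n = 4269.

n = 4269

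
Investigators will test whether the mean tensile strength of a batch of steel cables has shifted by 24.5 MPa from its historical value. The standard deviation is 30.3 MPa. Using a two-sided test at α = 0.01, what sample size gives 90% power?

For a one-sample z-test, n = ((z_{α/2} + z_β)·σ/δ)².
z_{α/2} = 2.576 (two-sided α = 0.01); z_β = 1.282 (power 90% → β = 0.1).
n = (3.858 × 30.3 / 24.5)² = 22.77
Round up: n = 23.

23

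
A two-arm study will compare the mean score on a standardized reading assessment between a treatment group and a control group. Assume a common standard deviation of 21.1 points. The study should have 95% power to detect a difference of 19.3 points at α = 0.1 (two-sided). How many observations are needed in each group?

26 per group

For two equal groups, n per group = 2·((z_{α/2} + z_β)·σ/δ)².
z_{α/2} = 1.645; z_β = 1.645 (power 95%).
n = 2 × (3.290 × 21.1 / 19.3)² = 2 × 12.94 = 25.88
Round up: n = 26 per group.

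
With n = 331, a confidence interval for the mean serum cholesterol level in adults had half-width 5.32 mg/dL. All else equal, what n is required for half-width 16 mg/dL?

37

Margin of error scales as 1/√n, so n₂ = n₁·(E₁/E₂)².
n₂ = 331 × (5.32/16)² = 331 × 0.1106 = 36.61
Round up: n₂ = 37.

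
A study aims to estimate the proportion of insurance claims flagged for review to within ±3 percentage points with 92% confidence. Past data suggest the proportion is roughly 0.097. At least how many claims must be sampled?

For a proportion with margin E = 0.03 at 92% confidence, z = 1.751.
n = p̂(1−p̂)(z/E)² = 0.097 × 0.903 × (1.751/0.03)² = 298.39
Round up: n = 299.

n = 299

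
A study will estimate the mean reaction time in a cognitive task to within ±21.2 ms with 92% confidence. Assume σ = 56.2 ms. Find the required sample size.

For a mean, the margin of error is E = z·σ/√n, so n = (zσ/E)².
At 92% confidence, z = 1.751.
n = (1.751 × 56.2 / 21.2)² = 21.55
Round up: n = 22.

n = 22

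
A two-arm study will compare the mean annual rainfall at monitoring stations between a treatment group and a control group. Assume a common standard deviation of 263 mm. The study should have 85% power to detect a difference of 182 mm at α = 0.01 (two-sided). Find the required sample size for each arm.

55 per group

For two equal groups, n per group = 2·((z_{α/2} + z_β)·σ/δ)².
z_{α/2} = 2.576; z_β = 1.036 (power 85%).
n = 2 × (3.612 × 263 / 182)² = 2 × 27.24 = 54.48
Round up: n = 55 per group.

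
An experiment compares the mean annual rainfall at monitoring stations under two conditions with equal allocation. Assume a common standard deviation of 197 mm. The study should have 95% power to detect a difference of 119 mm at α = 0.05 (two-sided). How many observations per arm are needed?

72 per group

For two equal groups, n per group = 2·((z_{α/2} + z_β)·σ/δ)².
z_{α/2} = 1.960; z_β = 1.645 (power 95%).
n = 2 × (3.605 × 197 / 119)² = 2 × 35.62 = 71.24
Round up: n = 72 per group.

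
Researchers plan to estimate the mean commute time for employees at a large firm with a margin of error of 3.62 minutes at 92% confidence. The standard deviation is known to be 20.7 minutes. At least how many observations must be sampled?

For a mean, the margin of error is E = z·σ/√n, so n = (zσ/E)².
At 92% confidence, z = 1.751.
n = (1.751 × 20.7 / 3.62)² = 100.25
Round up: n = 101.

101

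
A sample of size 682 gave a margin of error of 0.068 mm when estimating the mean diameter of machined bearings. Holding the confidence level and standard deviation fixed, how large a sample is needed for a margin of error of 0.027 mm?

n = 4326

Margin of error scales as 1/√n, so n₂ = n₁·(E₁/E₂)².
n₂ = 682 × (0.068/0.027)² = 682 × 6.343 = 4325.93
Round up: n₂ = 4326.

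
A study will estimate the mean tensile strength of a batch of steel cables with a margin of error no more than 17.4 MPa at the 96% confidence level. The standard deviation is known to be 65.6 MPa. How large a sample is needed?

For a mean, the margin of error is E = z·σ/√n, so n = (zσ/E)².
At 96% confidence, z = 2.054.
n = (2.054 × 65.6 / 17.4)² = 59.97
Round up: n = 60.

60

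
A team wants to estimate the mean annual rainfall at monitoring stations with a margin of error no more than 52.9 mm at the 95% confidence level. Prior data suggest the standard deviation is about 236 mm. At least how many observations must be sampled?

77

For a mean, the margin of error is E = z·σ/√n, so n = (zσ/E)².
At 95% confidence, z = 1.960.
n = (1.960 × 236 / 52.9)² = 76.46
Round up: n = 77.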